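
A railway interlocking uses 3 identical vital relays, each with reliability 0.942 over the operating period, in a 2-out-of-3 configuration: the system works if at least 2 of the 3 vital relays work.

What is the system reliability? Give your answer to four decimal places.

0.9903

R = Σ_{i=2}^{3} C(3,i) p^i (1−p)^{3−i} with p = 0.942
C(3,2)·0.942^2·0.058^1 = 0.154401
C(3,3)·0.942^3·0.058^0 = 0.835897
Sum = 0.9903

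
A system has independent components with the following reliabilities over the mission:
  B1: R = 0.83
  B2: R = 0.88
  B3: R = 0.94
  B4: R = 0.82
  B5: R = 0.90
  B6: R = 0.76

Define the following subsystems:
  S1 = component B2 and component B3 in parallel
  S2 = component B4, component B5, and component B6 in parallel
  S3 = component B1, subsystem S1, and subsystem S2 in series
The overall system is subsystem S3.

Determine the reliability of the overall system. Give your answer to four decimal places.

Parallel (B2 and B3): 1 − (1 − 0.880000)(1 − 0.940000) = 0.992800
Parallel (B4, B5, and B6): 1 − (1 − 0.820000)(1 − 0.900000)(1 − 0.760000) = 0.995680
Series (B1, [0.992800], and [0.995680]): 0.830000 × 0.992800 × 0.995680 = 0.8205

0.8205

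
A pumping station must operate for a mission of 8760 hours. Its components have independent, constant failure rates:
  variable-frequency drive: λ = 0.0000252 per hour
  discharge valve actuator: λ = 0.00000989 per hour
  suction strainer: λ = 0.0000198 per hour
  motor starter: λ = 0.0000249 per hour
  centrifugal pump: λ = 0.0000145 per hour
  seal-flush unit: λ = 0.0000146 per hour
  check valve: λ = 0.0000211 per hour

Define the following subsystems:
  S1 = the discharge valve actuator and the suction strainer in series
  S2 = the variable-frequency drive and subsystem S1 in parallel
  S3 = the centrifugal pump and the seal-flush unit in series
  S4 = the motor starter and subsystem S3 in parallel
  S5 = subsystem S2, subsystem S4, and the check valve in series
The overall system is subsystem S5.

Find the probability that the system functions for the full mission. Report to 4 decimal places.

R(variable-frequency drive) = exp(−0.0000252 × 8760) = 0.801916
R(discharge valve actuator) = exp(−0.00000989 × 8760) = 0.917010
R(suction strainer) = exp(−0.0000198 × 8760) = 0.840761
R(motor starter) = exp(−0.0000249 × 8760) = 0.804026
R(centrifugal pump) = exp(−0.0000145 × 8760) = 0.880716
R(seal-flush unit) = exp(−0.0000146 × 8760) = 0.879945
R(check valve) = exp(−0.0000211 × 8760) = 0.831241
Series (discharge valve actuator and suction strainer): 0.917010 × 0.840761 = 0.770986
Parallel (variable-frequency drive and [0.770986]): 1 − (1 − 0.801916)(1 − 0.770986) = 0.954636
Series (centrifugal pump and seal-flush unit): 0.880716 × 0.879945 = 0.774982
Parallel (motor starter and [0.774982]): 1 − (1 − 0.804026)(1 − 0.774982) = 0.955902
Series ([0.954636], [0.955902], and check valve): 0.954636 × 0.955902 × 0.831241 = 0.7585

0.7585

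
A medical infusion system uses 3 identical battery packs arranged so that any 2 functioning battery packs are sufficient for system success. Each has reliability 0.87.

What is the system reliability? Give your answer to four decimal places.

0.9537

R = Σ_{i=2}^{3} C(3,i) p^i (1−p)^{3−i} with p = 0.87
C(3,2)·0.87^2·0.13^1 = 0.295191
C(3,3)·0.87^3·0.13^0 = 0.658503
Sum = 0.9537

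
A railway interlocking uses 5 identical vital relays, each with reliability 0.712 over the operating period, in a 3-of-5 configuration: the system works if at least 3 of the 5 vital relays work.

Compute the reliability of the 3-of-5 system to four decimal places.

0.8524

R = Σ_{i=3}^{5} C(5,i) p^i (1−p)^{5−i} with p = 0.712
C(5,3)·0.712^3·0.288^2 = 0.299381
C(5,4)·0.712^4·0.288^1 = 0.370069
C(5,5)·0.712^5·0.288^0 = 0.182978
Sum = 0.8524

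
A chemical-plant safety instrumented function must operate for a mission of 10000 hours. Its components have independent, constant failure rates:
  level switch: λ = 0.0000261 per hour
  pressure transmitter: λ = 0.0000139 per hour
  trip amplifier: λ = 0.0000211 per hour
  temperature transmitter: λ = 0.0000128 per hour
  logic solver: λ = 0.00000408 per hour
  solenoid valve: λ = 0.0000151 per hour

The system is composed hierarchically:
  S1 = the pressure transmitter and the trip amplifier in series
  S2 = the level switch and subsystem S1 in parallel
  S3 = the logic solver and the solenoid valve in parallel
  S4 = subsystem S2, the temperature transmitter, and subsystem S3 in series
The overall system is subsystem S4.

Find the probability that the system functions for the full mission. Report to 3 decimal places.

R(level switch) = exp(−0.0000261 × 10000) = 0.77028
R(pressure transmitter) = exp(−0.0000139 × 10000) = 0.87023
R(trip amplifier) = exp(−0.0000211 × 10000) = 0.80977
R(temperature transmitter) = exp(−0.0000128 × 10000) = 0.87985
R(logic solver) = exp(−0.00000408 × 10000) = 0.96002
R(solenoid valve) = exp(−0.0000151 × 10000) = 0.85985
Series (pressure transmitter and trip amplifier): 0.87023 × 0.80977 = 0.70469
Parallel (level switch and [0.70469]): 1 − (1 − 0.77028)(1 − 0.70469) = 0.93216
Parallel (logic solver and solenoid valve): 1 − (1 − 0.96002)(1 − 0.85985) = 0.99440
Series ([0.93216], temperature transmitter, and [0.99440]): 0.93216 × 0.87985 × 0.99440 = 0.816

0.816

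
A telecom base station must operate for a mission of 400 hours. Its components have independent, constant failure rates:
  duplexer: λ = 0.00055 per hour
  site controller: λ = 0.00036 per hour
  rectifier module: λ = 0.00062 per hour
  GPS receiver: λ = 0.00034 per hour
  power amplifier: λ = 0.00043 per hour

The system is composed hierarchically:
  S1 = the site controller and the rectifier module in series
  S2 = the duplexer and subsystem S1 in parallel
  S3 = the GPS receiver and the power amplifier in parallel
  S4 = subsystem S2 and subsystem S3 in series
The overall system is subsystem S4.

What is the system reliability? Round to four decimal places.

R(duplexer) = exp(−0.00055 × 400) = 0.802519
R(site controller) = exp(−0.00036 × 400) = 0.865888
R(rectifier module) = exp(−0.00062 × 400) = 0.780360
R(GPS receiver) = exp(−0.00034 × 400) = 0.872843
R(power amplifier) = exp(−0.00043 × 400) = 0.841979
Series (site controller and rectifier module): 0.865888 × 0.780360 = 0.675704
Parallel (duplexer and [0.675704]): 1 − (1 − 0.802519)(1 − 0.675704) = 0.935958
Parallel (GPS receiver and power amplifier): 1 − (1 − 0.872843)(1 − 0.841979) = 0.979907
Series ([0.935958] and [0.979907]): 0.935958 × 0.979907 = 0.9172

0.9172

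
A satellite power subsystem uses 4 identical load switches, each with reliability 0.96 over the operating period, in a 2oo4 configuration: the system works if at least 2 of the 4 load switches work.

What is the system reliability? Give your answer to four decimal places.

R = Σ_{i=2}^{4} C(4,i) p^i (1−p)^{4−i} with p = 0.96
C(4,2)·0.96^2·0.04^2 = 0.008847
C(4,3)·0.96^3·0.04^1 = 0.141558
C(4,4)·0.96^4·0.04^0 = 0.849347
Sum = 0.9998

0.9998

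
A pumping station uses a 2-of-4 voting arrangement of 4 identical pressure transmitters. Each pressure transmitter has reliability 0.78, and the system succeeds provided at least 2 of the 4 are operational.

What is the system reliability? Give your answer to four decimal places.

R = Σ_{i=2}^{4} C(4,i) p^i (1−p)^{4−i} with p = 0.78
C(4,2)·0.78^2·0.22^2 = 0.176679
C(4,3)·0.78^3·0.22^1 = 0.417606
C(4,4)·0.78^4·0.22^0 = 0.370151
Sum = 0.9644

0.9644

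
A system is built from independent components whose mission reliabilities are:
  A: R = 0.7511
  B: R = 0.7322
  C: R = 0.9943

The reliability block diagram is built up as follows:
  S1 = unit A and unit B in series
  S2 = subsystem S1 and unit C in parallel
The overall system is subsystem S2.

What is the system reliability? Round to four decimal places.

0.9974

Series (A and B): 0.751100 × 0.732200 = 0.549955
Parallel ([0.549955] and C): 1 − (1 − 0.549955)(1 − 0.994300) = 0.9974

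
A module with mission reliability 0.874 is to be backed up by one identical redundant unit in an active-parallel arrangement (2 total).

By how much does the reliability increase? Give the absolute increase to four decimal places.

R_before = 0.874
R_after = 1 − (1 − 0.874)^2 = 0.9841
ΔR = 0.9841 − 0.874 = 0.1101

0.1101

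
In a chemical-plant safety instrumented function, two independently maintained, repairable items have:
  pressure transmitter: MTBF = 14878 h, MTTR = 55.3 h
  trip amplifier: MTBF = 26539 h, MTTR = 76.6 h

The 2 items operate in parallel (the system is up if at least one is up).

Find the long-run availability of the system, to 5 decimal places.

0.99999

A(pressure transmitter) = MTBF/(MTBF+MTTR) = 14878/(14878+55.3) = 0.996297
A(trip amplifier) = MTBF/(MTBF+MTTR) = 26539/(26539+76.6) = 0.997122
Parallel availability: 1 − (1 − 0.996297)(1 − 0.997122) = 0.99999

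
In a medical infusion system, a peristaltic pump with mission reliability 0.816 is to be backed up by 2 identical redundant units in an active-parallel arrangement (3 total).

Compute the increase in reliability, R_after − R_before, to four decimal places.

R_before = 0.816
R_after = 1 − (1 − 0.816)^3 = 0.9938
ΔR = 0.9938 − 0.816 = 0.1778

0.1778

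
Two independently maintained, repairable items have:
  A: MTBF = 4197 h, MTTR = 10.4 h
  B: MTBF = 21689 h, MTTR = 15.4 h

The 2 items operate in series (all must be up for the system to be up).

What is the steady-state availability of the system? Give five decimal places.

A(A) = MTBF/(MTBF+MTTR) = 4197/(4197+10.4) = 0.997528
A(B) = MTBF/(MTBF+MTTR) = 21689/(21689+15.4) = 0.999290
Series availability: 0.997528 × 0.999290 = 0.99682

0.99682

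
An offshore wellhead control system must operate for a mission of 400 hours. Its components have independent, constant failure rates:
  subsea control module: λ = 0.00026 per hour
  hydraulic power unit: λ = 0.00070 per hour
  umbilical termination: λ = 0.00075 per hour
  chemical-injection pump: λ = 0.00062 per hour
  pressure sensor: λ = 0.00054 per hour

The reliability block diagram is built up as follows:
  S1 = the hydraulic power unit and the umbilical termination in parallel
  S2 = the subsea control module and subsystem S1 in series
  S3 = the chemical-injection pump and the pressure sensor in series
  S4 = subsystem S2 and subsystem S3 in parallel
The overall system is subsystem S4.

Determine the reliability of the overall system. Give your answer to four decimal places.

0.9422

R(subsea control module) = exp(−0.00026 × 400) = 0.901225
R(hydraulic power unit) = exp(−0.00070 × 400) = 0.755784
R(umbilical termination) = exp(−0.00075 × 400) = 0.740818
R(chemical-injection pump) = exp(−0.00062 × 400) = 0.780360
R(pressure sensor) = exp(−0.00054 × 400) = 0.805735
Parallel (hydraulic power unit and umbilical termination): 1 − (1 − 0.755784)(1 − 0.740818) = 0.936704
Series (subsea control module and [0.936704]): 0.901225 × 0.936704 = 0.844181
Series (chemical-injection pump and pressure sensor): 0.780360 × 0.805735 = 0.628763
Parallel ([0.844181] and [0.628763]): 1 − (1 − 0.844181)(1 − 0.628763) = 0.9422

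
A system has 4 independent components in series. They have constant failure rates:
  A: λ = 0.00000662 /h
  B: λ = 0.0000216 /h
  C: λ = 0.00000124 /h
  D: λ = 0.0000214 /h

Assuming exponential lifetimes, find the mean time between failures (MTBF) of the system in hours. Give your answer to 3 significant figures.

19700

Series of exponential components: λ_sys = Σ λ_i
λ_sys = 0.00000662 + 0.0000216 + 0.00000124 + 0.0000214 = 5.0860e-05 /h
MTBF = 1 / λ_sys = 19700 h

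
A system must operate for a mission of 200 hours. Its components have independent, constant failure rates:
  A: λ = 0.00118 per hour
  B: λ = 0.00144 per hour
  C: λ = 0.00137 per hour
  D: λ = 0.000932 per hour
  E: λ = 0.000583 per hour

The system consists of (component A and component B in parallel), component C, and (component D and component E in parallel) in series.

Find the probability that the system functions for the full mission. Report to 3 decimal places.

0.707

R(A) = exp(−0.00118 × 200) = 0.78978
R(B) = exp(−0.00144 × 200) = 0.74976
R(C) = exp(−0.00137 × 200) = 0.76033
R(D) = exp(−0.000932 × 200) = 0.82994
R(E) = exp(−0.000583 × 200) = 0.88994
Parallel (A and B): 1 − (1 − 0.78978)(1 − 0.74976) = 0.94739
Parallel (D and E): 1 − (1 − 0.82994)(1 − 0.88994) = 0.98128
Series ([0.94739], C, and [0.98128]): 0.94739 × 0.76033 × 0.98128 = 0.707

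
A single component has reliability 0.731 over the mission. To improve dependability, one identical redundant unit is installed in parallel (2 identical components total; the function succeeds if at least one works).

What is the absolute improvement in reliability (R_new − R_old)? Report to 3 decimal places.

R_before = 0.731
R_after = 1 − (1 − 0.731)^2 = 0.928
ΔR = 0.928 − 0.731 = 0.197

0.197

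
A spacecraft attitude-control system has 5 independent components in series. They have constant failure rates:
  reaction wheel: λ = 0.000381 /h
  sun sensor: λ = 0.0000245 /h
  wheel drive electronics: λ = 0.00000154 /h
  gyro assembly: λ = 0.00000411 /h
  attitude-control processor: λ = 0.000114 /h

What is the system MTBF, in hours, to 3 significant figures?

Series of exponential components: λ_sys = Σ λ_i
λ_sys = 0.000381 + 0.0000245 + 0.00000154 + 0.00000411 + 0.000114 = 5.2515e-04 /h
MTBF = 1 / λ_sys = 1900 h

1900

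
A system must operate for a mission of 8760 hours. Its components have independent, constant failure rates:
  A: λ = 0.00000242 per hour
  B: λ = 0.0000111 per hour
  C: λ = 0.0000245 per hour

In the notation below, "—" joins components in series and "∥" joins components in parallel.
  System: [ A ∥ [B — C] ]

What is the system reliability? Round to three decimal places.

0.994

R(A) = exp(−0.00000242 × 8760) = 0.97902
R(B) = exp(−0.0000111 × 8760) = 0.90734
R(C) = exp(−0.0000245 × 8760) = 0.80685
Series (B and C): 0.90734 × 0.80685 = 0.73209
Parallel (A and [0.73209]): 1 − (1 − 0.97902)(1 − 0.73209) = 0.994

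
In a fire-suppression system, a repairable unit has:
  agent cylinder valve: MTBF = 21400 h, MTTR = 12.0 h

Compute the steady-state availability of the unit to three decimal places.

0.999

A(agent cylinder valve) = MTBF/(MTBF+MTTR) = 21400/(21400+12.0) = 0.999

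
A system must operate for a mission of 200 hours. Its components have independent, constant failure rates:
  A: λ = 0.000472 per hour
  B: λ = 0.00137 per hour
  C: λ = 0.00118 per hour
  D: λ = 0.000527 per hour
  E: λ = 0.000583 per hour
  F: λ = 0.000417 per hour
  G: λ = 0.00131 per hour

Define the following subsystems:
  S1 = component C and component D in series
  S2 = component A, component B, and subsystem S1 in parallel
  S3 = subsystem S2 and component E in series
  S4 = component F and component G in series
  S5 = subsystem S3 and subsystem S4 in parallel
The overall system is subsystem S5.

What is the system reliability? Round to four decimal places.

R(A) = exp(−0.000472 × 200) = 0.909919
R(B) = exp(−0.00137 × 200) = 0.760332
R(C) = exp(−0.00118 × 200) = 0.789781
R(D) = exp(−0.000527 × 200) = 0.899964
R(E) = exp(−0.000583 × 200) = 0.889941
R(F) = exp(−0.000417 × 200) = 0.919983
R(G) = exp(−0.00131 × 200) = 0.769511
Series (C and D): 0.789781 × 0.899964 = 0.710774
Parallel (A, B, and [0.710774]): 1 − (1 − 0.909919)(1 − 0.760332)(1 − 0.710774) = 0.993756
Series ([0.993756] and E): 0.993756 × 0.889941 = 0.884384
Series (F and G): 0.919983 × 0.769511 = 0.707937
Parallel ([0.884384] and [0.707937]): 1 − (1 − 0.884384)(1 − 0.707937) = 0.9662

0.9662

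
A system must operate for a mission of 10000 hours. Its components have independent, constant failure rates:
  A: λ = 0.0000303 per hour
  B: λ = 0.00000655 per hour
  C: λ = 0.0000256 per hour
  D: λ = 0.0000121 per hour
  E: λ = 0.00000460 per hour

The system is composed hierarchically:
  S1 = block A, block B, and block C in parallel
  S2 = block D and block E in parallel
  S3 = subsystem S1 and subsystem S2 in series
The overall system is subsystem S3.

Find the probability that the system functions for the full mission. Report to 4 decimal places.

0.9912

R(A) = exp(−0.0000303 × 10000) = 0.738599
R(B) = exp(−0.00000655 × 10000) = 0.936599
R(C) = exp(−0.0000256 × 10000) = 0.774142
R(D) = exp(−0.0000121 × 10000) = 0.886034
R(E) = exp(−0.00000460 × 10000) = 0.955042
Parallel (A, B, and C): 1 − (1 − 0.738599)(1 − 0.936599)(1 − 0.774142) = 0.996257
Parallel (D and E): 1 − (1 − 0.886034)(1 − 0.955042) = 0.994876
Series ([0.996257] and [0.994876]): 0.996257 × 0.994876 = 0.9912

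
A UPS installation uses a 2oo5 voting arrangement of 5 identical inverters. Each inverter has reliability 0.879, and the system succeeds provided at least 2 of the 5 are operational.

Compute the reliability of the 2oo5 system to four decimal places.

0.9990

R = Σ_{i=2}^{5} C(5,i) p^i (1−p)^{5−i} with p = 0.879
C(5,2)·0.879^2·0.121^3 = 0.013688
C(5,3)·0.879^3·0.121^2 = 0.099435
C(5,4)·0.879^4·0.121^1 = 0.361169
C(5,5)·0.879^5·0.121^0 = 0.524740
Sum = 0.9990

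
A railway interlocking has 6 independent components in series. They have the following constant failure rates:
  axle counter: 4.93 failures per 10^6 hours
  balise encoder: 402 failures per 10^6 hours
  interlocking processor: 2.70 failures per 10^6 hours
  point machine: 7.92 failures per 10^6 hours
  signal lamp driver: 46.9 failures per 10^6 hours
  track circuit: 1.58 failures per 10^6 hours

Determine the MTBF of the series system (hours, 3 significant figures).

Series of exponential components: λ_sys = Σ λ_i
λ_sys = 0.00000493 + 0.000402 + 0.00000270 + 0.00000792 + 0.0000469 + 0.00000158 = 4.6603e-04 /h
MTBF = 1 / λ_sys = 2150 h

2150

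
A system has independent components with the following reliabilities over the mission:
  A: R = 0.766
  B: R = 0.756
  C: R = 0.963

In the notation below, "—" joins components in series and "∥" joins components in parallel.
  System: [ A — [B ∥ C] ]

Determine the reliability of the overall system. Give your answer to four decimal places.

Parallel (B and C): 1 − (1 − 0.756000)(1 − 0.963000) = 0.990972
Series (A and [0.990972]): 0.766000 × 0.990972 = 0.7591

0.7591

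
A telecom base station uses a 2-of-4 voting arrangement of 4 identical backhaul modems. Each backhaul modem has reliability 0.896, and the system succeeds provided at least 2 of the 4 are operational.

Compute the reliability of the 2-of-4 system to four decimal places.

0.9959

R = Σ_{i=2}^{4} C(4,i) p^i (1−p)^{4−i} with p = 0.896
C(4,2)·0.896^2·0.104^2 = 0.052100
C(4,3)·0.896^3·0.104^1 = 0.299238
C(4,4)·0.896^4·0.104^0 = 0.644514
Sum = 0.9959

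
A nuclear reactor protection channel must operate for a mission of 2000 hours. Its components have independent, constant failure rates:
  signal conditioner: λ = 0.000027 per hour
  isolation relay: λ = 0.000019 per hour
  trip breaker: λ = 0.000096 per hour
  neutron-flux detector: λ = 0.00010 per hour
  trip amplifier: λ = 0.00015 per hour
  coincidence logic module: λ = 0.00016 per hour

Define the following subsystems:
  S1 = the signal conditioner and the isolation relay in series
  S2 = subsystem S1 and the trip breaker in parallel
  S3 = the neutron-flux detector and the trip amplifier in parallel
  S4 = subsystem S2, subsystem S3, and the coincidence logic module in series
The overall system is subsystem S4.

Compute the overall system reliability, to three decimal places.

R(signal conditioner) = exp(−0.000027 × 2000) = 0.94743
R(isolation relay) = exp(−0.000019 × 2000) = 0.96271
R(trip breaker) = exp(−0.000096 × 2000) = 0.82531
R(neutron-flux detector) = exp(−0.00010 × 2000) = 0.81873
R(trip amplifier) = exp(−0.00015 × 2000) = 0.74082
R(coincidence logic module) = exp(−0.00016 × 2000) = 0.72615
Series (signal conditioner and isolation relay): 0.94743 × 0.96271 = 0.91210
Parallel ([0.91210] and trip breaker): 1 − (1 − 0.91210)(1 − 0.82531) = 0.98464
Parallel (neutron-flux detector and trip amplifier): 1 − (1 − 0.81873)(1 − 0.74082) = 0.95302
Series ([0.98464], [0.95302], and coincidence logic module): 0.98464 × 0.95302 × 0.72615 = 0.681

0.681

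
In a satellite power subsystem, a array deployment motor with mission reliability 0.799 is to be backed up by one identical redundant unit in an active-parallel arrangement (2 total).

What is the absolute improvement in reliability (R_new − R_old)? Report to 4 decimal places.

R_before = 0.799
R_after = 1 − (1 − 0.799)^2 = 0.9596
ΔR = 0.9596 − 0.799 = 0.1606

0.1606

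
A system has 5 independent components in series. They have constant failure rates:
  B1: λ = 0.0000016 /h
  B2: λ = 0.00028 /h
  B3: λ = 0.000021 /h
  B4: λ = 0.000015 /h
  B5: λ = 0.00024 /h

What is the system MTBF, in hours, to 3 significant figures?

Series of exponential components: λ_sys = Σ λ_i
λ_sys = 0.0000016 + 0.00028 + 0.000021 + 0.000015 + 0.00024 = 5.5760e-04 /h
MTBF = 1 / λ_sys = 1790 h

1790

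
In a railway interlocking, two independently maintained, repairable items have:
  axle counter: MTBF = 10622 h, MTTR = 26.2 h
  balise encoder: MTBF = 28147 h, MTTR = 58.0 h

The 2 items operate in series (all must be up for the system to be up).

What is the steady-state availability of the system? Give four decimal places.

A(axle counter) = MTBF/(MTBF+MTTR) = 10622/(10622+26.2) = 0.997539
A(balise encoder) = MTBF/(MTBF+MTTR) = 28147/(28147+58.0) = 0.997944
Series availability: 0.997539 × 0.997944 = 0.9955

0.9955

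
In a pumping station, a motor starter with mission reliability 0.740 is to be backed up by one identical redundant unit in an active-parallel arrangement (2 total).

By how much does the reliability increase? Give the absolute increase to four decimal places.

R_before = 0.740
R_after = 1 − (1 − 0.740)^2 = 0.9324
ΔR = 0.9324 − 0.740 = 0.1924

0.1924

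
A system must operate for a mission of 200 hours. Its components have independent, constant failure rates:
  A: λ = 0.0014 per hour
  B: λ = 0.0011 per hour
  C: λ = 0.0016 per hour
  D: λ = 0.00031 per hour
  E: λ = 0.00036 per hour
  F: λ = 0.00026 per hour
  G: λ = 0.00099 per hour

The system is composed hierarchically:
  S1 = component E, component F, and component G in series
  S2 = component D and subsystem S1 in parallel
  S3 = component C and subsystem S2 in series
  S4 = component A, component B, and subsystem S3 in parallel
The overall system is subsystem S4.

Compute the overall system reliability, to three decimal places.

0.986

R(A) = exp(−0.0014 × 200) = 0.75578
R(B) = exp(−0.0011 × 200) = 0.80252
R(C) = exp(−0.0016 × 200) = 0.72615
R(D) = exp(−0.00031 × 200) = 0.93988
R(E) = exp(−0.00036 × 200) = 0.93053
R(F) = exp(−0.00026 × 200) = 0.94933
R(G) = exp(−0.00099 × 200) = 0.82037
Series (E, F, and G): 0.93053 × 0.94933 × 0.82037 = 0.72470
Parallel (D and [0.72470]): 1 − (1 − 0.93988)(1 − 0.72470) = 0.98345
Series (C and [0.98345]): 0.72615 × 0.98345 = 0.71413
Parallel (A, B, and [0.71413]): 1 − (1 − 0.75578)(1 − 0.80252)(1 − 0.71413) = 0.986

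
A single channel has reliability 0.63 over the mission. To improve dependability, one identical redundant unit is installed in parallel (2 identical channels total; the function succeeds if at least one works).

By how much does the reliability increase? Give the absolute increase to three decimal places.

0.233

R_before = 0.63
R_after = 1 − (1 − 0.63)^2 = 0.863
ΔR = 0.863 − 0.63 = 0.233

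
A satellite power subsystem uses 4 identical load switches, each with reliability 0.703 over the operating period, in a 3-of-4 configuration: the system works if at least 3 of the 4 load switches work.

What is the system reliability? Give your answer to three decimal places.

0.657

R = Σ_{i=3}^{4} C(4,i) p^i (1−p)^{4−i} with p = 0.703
C(4,3)·0.703^3·0.297^1 = 0.41275
C(4,4)·0.703^4·0.297^0 = 0.24424
Sum = 0.657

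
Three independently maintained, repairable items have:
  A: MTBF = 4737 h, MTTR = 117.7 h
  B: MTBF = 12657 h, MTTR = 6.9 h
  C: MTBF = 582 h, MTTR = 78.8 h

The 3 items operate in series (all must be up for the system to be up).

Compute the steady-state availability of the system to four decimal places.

A(A) = MTBF/(MTBF+MTTR) = 4737/(4737+117.7) = 0.975755
A(B) = MTBF/(MTBF+MTTR) = 12657/(12657+6.9) = 0.999455
A(C) = MTBF/(MTBF+MTTR) = 582/(582+78.8) = 0.880751
Series availability: 0.975755 × 0.999455 × 0.880751 = 0.8589

0.8589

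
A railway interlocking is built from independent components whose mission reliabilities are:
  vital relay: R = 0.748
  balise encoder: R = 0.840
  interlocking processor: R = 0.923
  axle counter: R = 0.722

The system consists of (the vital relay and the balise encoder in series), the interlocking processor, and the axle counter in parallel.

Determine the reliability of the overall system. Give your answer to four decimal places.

Series (vital relay and balise encoder): 0.748000 × 0.840000 = 0.628320
Parallel ([0.628320], interlocking processor, and axle counter): 1 − (1 − 0.628320)(1 − 0.923000)(1 − 0.722000) = 0.9920

0.9920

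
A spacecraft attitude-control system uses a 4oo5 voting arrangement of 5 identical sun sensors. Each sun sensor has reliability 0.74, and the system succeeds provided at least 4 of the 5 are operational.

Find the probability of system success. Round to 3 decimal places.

0.612

R = Σ_{i=4}^{5} C(5,i) p^i (1−p)^{5−i} with p = 0.74
C(5,4)·0.74^4·0.26^1 = 0.38983
C(5,5)·0.74^5·0.26^0 = 0.22190
Sum = 0.612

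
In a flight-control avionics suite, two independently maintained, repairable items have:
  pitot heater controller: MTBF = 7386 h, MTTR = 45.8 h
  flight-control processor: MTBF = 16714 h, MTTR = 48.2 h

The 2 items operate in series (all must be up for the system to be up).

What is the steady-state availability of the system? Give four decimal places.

0.9910

A(pitot heater controller) = MTBF/(MTBF+MTTR) = 7386/(7386+45.8) = 0.993837
A(flight-control processor) = MTBF/(MTBF+MTTR) = 16714/(16714+48.2) = 0.997124
Series availability: 0.993837 × 0.997124 = 0.9910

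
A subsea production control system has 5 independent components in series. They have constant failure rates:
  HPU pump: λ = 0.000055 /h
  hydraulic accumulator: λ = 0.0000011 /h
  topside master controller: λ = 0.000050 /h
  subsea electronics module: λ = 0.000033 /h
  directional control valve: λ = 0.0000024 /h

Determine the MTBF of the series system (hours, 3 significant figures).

Series of exponential components: λ_sys = Σ λ_i
λ_sys = 0.000055 + 0.0000011 + 0.000050 + 0.000033 + 0.0000024 = 1.4150e-04 /h
MTBF = 1 / λ_sys = 7070 h

7070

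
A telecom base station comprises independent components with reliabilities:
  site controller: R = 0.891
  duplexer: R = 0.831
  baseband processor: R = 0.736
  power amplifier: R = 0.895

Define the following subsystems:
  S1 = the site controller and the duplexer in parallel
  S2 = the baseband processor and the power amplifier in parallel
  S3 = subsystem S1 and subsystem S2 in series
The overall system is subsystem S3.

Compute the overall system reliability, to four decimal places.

Parallel (site controller and duplexer): 1 − (1 − 0.891000)(1 − 0.831000) = 0.981579
Parallel (baseband processor and power amplifier): 1 − (1 − 0.736000)(1 − 0.895000) = 0.972280
Series ([0.981579] and [0.972280]): 0.981579 × 0.972280 = 0.9544

0.9544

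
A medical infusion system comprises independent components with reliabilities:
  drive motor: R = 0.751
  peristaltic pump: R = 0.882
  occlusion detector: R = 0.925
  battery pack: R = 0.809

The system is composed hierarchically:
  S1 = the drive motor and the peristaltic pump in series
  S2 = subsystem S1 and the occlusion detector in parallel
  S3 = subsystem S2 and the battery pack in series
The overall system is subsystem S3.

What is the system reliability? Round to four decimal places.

Series (drive motor and peristaltic pump): 0.751000 × 0.882000 = 0.662382
Parallel ([0.662382] and occlusion detector): 1 − (1 − 0.662382)(1 − 0.925000) = 0.974679
Series ([0.974679] and battery pack): 0.974679 × 0.809000 = 0.7885

0.7885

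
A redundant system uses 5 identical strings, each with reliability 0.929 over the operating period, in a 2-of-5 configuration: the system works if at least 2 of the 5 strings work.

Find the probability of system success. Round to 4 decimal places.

R = Σ_{i=2}^{5} C(5,i) p^i (1−p)^{5−i} with p = 0.929
C(5,2)·0.929^2·0.071^3 = 0.003089
C(5,3)·0.929^3·0.071^2 = 0.040417
C(5,4)·0.929^4·0.071^1 = 0.264418
C(5,5)·0.929^5·0.071^0 = 0.691956
Sum = 0.9999

0.9999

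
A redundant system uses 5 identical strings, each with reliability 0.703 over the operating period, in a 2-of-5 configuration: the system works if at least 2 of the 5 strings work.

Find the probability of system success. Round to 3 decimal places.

R = Σ_{i=2}^{5} C(5,i) p^i (1−p)^{5−i} with p = 0.703
C(5,2)·0.703^2·0.297^3 = 0.12947
C(5,3)·0.703^3·0.297^2 = 0.30646
C(5,4)·0.703^4·0.297^1 = 0.36270
C(5,5)·0.703^5·0.297^0 = 0.17170
Sum = 0.970

0.970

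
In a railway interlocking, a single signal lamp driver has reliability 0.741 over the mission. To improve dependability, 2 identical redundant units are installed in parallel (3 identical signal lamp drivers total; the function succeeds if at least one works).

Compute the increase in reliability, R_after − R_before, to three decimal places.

0.242

R_before = 0.741
R_after = 1 − (1 − 0.741)^3 = 0.983
ΔR = 0.983 − 0.741 = 0.242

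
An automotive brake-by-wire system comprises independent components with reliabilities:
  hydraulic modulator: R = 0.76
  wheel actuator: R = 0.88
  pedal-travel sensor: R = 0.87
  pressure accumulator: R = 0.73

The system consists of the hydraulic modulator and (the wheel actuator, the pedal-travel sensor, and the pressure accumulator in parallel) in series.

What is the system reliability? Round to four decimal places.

0.7568

Parallel (wheel actuator, pedal-travel sensor, and pressure accumulator): 1 − (1 − 0.880000)(1 − 0.870000)(1 − 0.730000) = 0.995788
Series (hydraulic modulator and [0.995788]): 0.760000 × 0.995788 = 0.7568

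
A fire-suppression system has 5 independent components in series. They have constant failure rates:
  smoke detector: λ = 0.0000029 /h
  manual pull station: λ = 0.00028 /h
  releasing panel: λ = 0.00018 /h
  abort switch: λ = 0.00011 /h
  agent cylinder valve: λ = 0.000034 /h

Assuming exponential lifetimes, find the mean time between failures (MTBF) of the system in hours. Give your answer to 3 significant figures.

1650

Series of exponential components: λ_sys = Σ λ_i
λ_sys = 0.0000029 + 0.00028 + 0.00018 + 0.00011 + 0.000034 = 6.0690e-04 /h
MTBF = 1 / λ_sys = 1650 h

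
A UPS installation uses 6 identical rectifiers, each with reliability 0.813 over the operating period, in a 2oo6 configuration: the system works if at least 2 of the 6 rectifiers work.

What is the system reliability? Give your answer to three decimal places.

0.999

R = Σ_{i=2}^{6} C(6,i) p^i (1−p)^{6−i} with p = 0.813
C(6,2)·0.813^2·0.187^4 = 0.01212
C(6,3)·0.813^3·0.187^3 = 0.07028
C(6,4)·0.813^4·0.187^2 = 0.22916
C(6,5)·0.813^5·0.187^1 = 0.39852
C(6,6)·0.813^6·0.187^0 = 0.28876
Sum = 0.999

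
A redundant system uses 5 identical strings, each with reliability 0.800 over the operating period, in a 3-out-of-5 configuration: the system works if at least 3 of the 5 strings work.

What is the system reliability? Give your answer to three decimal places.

R = Σ_{i=3}^{5} C(5,i) p^i (1−p)^{5−i} with p = 0.800
C(5,3)·0.800^3·0.200^2 = 0.20480
C(5,4)·0.800^4·0.200^1 = 0.40960
C(5,5)·0.800^5·0.200^0 = 0.32768
Sum = 0.942

0.942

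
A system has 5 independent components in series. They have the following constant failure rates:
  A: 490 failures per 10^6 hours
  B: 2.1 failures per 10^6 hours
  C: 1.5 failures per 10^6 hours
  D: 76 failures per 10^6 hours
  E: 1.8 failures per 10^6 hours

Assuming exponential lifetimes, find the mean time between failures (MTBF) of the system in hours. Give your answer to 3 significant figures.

Series of exponential components: λ_sys = Σ λ_i
λ_sys = 0.00049 + 0.0000021 + 0.0000015 + 0.000076 + 0.0000018 = 5.7140e-04 /h
MTBF = 1 / λ_sys = 1750 h

1750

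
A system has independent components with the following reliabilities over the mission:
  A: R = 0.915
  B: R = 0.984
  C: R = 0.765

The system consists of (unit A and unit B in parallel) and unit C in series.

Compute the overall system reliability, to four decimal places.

0.7640

Parallel (A and B): 1 − (1 − 0.915000)(1 − 0.984000) = 0.998640
Series ([0.998640] and C): 0.998640 × 0.765000 = 0.7640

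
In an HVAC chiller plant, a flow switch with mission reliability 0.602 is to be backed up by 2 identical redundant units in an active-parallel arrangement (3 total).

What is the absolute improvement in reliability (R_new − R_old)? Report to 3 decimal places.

R_before = 0.602
R_after = 1 − (1 − 0.602)^3 = 0.937
ΔR = 0.937 − 0.602 = 0.335

0.335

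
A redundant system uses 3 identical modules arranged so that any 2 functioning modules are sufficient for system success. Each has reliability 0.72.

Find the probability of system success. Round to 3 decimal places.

0.809

R = Σ_{i=2}^{3} C(3,i) p^i (1−p)^{3−i} with p = 0.72
C(3,2)·0.72^2·0.28^1 = 0.43546
C(3,3)·0.72^3·0.28^0 = 0.37325
Sum = 0.809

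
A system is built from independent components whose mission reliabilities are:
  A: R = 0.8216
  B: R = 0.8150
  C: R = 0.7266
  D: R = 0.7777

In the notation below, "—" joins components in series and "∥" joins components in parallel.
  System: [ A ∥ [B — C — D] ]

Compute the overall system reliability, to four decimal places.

0.9038

Series (B, C, and D): 0.815000 × 0.726600 × 0.777700 = 0.460538
Parallel (A and [0.460538]): 1 − (1 − 0.821600)(1 − 0.460538) = 0.9038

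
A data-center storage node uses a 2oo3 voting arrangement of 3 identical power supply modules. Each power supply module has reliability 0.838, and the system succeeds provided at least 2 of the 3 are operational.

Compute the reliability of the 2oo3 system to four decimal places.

R = Σ_{i=2}^{3} C(3,i) p^i (1−p)^{3−i} with p = 0.838
C(3,2)·0.838^2·0.162^1 = 0.341291
C(3,3)·0.838^3·0.162^0 = 0.588480
Sum = 0.9298

0.9298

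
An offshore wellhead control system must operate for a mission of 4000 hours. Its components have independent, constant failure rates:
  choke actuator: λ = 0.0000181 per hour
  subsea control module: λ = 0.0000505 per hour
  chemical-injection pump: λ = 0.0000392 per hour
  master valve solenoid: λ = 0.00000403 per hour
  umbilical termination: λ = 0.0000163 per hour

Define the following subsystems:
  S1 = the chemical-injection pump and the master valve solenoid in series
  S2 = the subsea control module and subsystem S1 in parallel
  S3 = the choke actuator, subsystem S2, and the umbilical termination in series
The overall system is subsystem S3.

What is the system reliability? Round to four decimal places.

0.8461

R(choke actuator) = exp(−0.0000181 × 4000) = 0.930159
R(subsea control module) = exp(−0.0000505 × 4000) = 0.817095
R(chemical-injection pump) = exp(−0.0000392 × 4000) = 0.854875
R(master valve solenoid) = exp(−0.00000403 × 4000) = 0.984009
R(umbilical termination) = exp(−0.0000163 × 4000) = 0.936880
Series (chemical-injection pump and master valve solenoid): 0.854875 × 0.984009 = 0.841205
Parallel (subsea control module and [0.841205]): 1 − (1 − 0.817095)(1 − 0.841205) = 0.970956
Series (choke actuator, [0.970956], and umbilical termination): 0.930159 × 0.970956 × 0.936880 = 0.8461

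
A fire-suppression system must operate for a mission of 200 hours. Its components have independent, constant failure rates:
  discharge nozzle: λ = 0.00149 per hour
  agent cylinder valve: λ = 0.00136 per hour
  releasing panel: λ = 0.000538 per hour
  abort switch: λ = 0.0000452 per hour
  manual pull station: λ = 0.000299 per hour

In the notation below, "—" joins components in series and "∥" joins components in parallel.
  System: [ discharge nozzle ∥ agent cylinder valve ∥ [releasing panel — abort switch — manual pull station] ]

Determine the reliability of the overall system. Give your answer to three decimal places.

R(discharge nozzle) = exp(−0.00149 × 200) = 0.74230
R(agent cylinder valve) = exp(−0.00136 × 200) = 0.76185
R(releasing panel) = exp(−0.000538 × 200) = 0.89799
R(abort switch) = exp(−0.0000452 × 200) = 0.99100
R(manual pull station) = exp(−0.000299 × 200) = 0.94195
Series (releasing panel, abort switch, and manual pull station): 0.89799 × 0.99100 × 0.94195 = 0.83825
Parallel (discharge nozzle, agent cylinder valve, and [0.83825]): 1 − (1 − 0.74230)(1 − 0.76185)(1 − 0.83825) = 0.990

0.990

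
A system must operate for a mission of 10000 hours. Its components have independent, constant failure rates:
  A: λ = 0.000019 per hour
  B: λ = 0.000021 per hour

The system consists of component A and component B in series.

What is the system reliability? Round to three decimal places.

R(A) = exp(−0.000019 × 10000) = 0.82696
R(B) = exp(−0.000021 × 10000) = 0.81058
Series (A and B): 0.82696 × 0.81058 = 0.670

0.670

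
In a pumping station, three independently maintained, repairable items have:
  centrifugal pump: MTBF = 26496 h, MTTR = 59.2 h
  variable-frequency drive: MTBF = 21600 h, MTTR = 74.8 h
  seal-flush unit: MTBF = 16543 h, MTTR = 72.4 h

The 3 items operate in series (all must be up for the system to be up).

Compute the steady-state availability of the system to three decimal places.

0.990

A(centrifugal pump) = MTBF/(MTBF+MTTR) = 26496/(26496+59.2) = 0.997771
A(variable-frequency drive) = MTBF/(MTBF+MTTR) = 21600/(21600+74.8) = 0.996549
A(seal-flush unit) = MTBF/(MTBF+MTTR) = 16543/(16543+72.4) = 0.995643
Series availability: 0.997771 × 0.996549 × 0.995643 = 0.990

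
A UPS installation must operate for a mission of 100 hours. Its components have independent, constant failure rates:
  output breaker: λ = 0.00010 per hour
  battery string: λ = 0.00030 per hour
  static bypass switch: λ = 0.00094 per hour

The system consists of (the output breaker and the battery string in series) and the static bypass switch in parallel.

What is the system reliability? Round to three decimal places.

R(output breaker) = exp(−0.00010 × 100) = 0.99005
R(battery string) = exp(−0.00030 × 100) = 0.97045
R(static bypass switch) = exp(−0.00094 × 100) = 0.91028
Series (output breaker and battery string): 0.99005 × 0.97045 = 0.96079
Parallel ([0.96079] and static bypass switch): 1 − (1 − 0.96079)(1 − 0.91028) = 0.996

0.996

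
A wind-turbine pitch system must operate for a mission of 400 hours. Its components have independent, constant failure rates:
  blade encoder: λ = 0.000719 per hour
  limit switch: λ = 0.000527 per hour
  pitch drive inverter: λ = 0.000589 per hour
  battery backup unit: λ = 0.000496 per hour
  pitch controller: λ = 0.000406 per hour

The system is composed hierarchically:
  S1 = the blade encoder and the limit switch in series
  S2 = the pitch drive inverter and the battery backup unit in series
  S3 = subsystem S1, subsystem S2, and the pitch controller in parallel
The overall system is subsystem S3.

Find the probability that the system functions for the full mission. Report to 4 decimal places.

R(blade encoder) = exp(−0.000719 × 400) = 0.750062
R(limit switch) = exp(−0.000527 × 400) = 0.809936
R(pitch drive inverter) = exp(−0.000589 × 400) = 0.790097
R(battery backup unit) = exp(−0.000496 × 400) = 0.820042
R(pitch controller) = exp(−0.000406 × 400) = 0.850101
Series (blade encoder and limit switch): 0.750062 × 0.809936 = 0.607502
Series (pitch drive inverter and battery backup unit): 0.790097 × 0.820042 = 0.647913
Parallel ([0.607502], [0.647913], and pitch controller): 1 − (1 − 0.607502)(1 − 0.647913)(1 − 0.850101) = 0.9793

0.9793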